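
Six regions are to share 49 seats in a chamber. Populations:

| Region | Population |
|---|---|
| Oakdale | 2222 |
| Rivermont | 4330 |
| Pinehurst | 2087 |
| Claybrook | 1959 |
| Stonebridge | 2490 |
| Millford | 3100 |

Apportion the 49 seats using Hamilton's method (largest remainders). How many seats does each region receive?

The standard divisor is 16188/49 ≈ 330.367.
Standard quotas: Oakdale 6.726, Rivermont 13.107, Pinehurst 6.317, Claybrook 5.930, Stonebridge 7.537, Millford 9.383.
Lower quotas: Oakdale 6, Rivermont 13, Pinehurst 6, Claybrook 5, Stonebridge 7, Millford 9 (sum 46, leaving 3 seats).
Remainders in descending order: Claybrook 0.930, Oakdale 0.726, Stonebridge 0.537, Millford 0.383, Pinehurst 0.317, Rivermont 0.107.
Largest remainders: Claybrook, Oakdale, Stonebridge receive the extra seats.

Oakdale 7, Rivermont 13, Pinehurst 6, Claybrook 6, Stonebridge 8, Millford 9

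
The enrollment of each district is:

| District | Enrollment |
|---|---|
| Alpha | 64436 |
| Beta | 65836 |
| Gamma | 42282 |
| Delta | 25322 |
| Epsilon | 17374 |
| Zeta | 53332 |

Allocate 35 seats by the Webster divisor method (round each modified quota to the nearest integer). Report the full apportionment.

Alpha: 8; Beta: 9; Gamma: 6; Delta: 3; Epsilon: 2; Zeta: 7

Standard divisor 268582/35 ≈ 7673.771; standard quotas: Alpha 8.397, Beta 8.579, Gamma 5.510, Delta 3.300, Epsilon 2.264, Zeta 6.950.
Rounding to the nearest integer gives Alpha 8, Beta 9, Gamma 6, Delta 3, Epsilon 2, Zeta 7 — total 35, matching the house size, so no adjustment is needed.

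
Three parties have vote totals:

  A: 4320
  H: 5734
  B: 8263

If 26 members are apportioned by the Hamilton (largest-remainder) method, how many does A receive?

Standard divisor: 18317 ÷ 26 ≈ 704.5.
Standard quotas: A 6.1320, H 8.1391, B 11.7289.
Lower quotas: A 6, H 8, B 11 (sum 25, leaving 1 seat).
Remainders in descending order: B 0.7289, H 0.1391, A 0.1320.
Largest remainder: B receives the extra seat.
A receives 6.

6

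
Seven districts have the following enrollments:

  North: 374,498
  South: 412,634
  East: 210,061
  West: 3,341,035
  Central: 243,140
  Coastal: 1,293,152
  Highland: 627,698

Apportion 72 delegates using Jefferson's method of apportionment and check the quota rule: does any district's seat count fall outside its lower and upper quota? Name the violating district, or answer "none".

West

Standard quotas: North 4.147, South 4.569, East 2.326, West 36.996, Central 2.692, Coastal 14.319, Highland 6.951.
Jefferson allocation: North 4, South 4, East 2, West 38, Central 2, Coastal 15, Highland 7.
West has quota 36.996 (lower 36, upper 37) but receives 38 — outside the quota interval.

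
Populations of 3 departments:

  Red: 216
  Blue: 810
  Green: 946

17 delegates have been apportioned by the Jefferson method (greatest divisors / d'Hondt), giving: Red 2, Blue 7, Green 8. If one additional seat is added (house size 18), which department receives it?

Green

Priority for the next seat is population ÷ (current seats + 1).
Priorities: Red 72.000, Blue 101.250, Green 105.111.
Highest priority: Green.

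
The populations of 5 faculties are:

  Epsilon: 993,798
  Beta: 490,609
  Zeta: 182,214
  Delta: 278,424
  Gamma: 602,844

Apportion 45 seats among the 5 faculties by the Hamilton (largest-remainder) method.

Epsilon 17, Beta 9, Zeta 3, Delta 5, Gamma 11

The standard divisor is 2547889/45 ≈ 56619.756.
Standard quotas: Epsilon 17.5521, Beta 8.6650, Zeta 3.2182, Delta 4.9174, Gamma 10.6472.
Lower quotas: Epsilon 17, Beta 8, Zeta 3, Delta 4, Gamma 10 (sum 42, leaving 3 seats).
Remainders in descending order: Delta 0.9174, Beta 0.6650, Gamma 0.6472, Epsilon 0.5521, Zeta 0.2182.
The surplus seats go to Delta, Beta, Gamma.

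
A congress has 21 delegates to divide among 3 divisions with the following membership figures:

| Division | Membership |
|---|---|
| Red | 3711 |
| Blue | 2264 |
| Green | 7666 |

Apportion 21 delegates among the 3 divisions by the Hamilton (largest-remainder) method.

Red 6, Blue 3, Green 12

Standard divisor: 13641 ÷ 21 ≈ 649.571.
Standard quotas: Red 5.7130, Blue 3.4854, Green 11.8016.
Lower quotas: Red 5, Blue 3, Green 11 (sum 19, leaving 2 seats).
Remainders in descending order: Green 0.8016, Red 0.7130, Blue 0.4854.
The surplus seats go to Green, Red.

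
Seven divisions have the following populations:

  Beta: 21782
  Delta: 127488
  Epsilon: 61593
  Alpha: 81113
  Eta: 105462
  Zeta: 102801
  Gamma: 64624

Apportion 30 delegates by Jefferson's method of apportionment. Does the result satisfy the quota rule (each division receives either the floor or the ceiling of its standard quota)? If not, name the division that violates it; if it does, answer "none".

none

Standard quotas: Beta 1.157, Delta 6.771, Epsilon 3.271, Alpha 4.308, Eta 5.601, Zeta 5.460, Gamma 3.432.
Jefferson allocation: Beta 1, Delta 7, Epsilon 3, Alpha 4, Eta 6, Zeta 6, Gamma 3.
Every allocation lies between the lower and upper quota.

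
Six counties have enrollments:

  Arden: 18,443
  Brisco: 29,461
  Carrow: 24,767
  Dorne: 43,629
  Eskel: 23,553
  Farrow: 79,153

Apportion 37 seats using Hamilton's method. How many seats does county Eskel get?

4

The standard divisor is 219006/37 ≈ 5919.081.
Standard quotas: Arden 3.1159, Brisco 4.9773, Carrow 4.1843, Dorne 7.3709, Eskel 3.9792, Farrow 13.3725.
Lower quotas: Arden 3, Brisco 4, Carrow 4, Dorne 7, Eskel 3, Farrow 13 (sum 34, leaving 3 seats).
Remainders in descending order: Eskel 0.9792, Brisco 0.9773, Farrow 0.3725, Dorne 0.3709, Carrow 0.1843, Arden 0.1159.
The surplus seats go to Eskel, Brisco, Farrow.
Eskel receives 4.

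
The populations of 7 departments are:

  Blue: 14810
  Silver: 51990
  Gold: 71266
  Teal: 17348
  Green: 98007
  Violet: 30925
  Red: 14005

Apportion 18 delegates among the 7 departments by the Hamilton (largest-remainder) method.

Blue=1, Silver=3, Gold=4, Teal=1, Green=6, Violet=2, Red=1

Standard divisor: 298351 ÷ 18 ≈ 16575.056.
Standard quotas: Blue 0.8935, Silver 3.1366, Gold 4.2996, Teal 1.0466, Green 5.9129, Violet 1.8658, Red 0.8449.
Lower quotas: Blue 0, Silver 3, Gold 4, Teal 1, Green 5, Violet 1, Red 0 (sum 14, leaving 4 seats).
Remainders in descending order: Green 0.9129, Blue 0.8935, Violet 0.8658, Red 0.8449, Gold 0.2996, Silver 0.1366, Teal 0.0466.
Largest remainders: Green, Blue, Violet, Red receive the extra seats.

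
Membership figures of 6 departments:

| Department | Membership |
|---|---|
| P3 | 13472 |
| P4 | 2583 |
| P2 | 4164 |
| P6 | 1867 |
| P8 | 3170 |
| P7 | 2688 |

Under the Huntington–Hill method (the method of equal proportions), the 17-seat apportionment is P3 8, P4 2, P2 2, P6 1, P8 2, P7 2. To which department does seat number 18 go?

P2

Priority for the next seat is population ÷ (√(s·(s+1))).
Priorities: P3 1587.690, P4 1054.505, P2 1699.946, P6 1320.168, P8 1294.147, P7 1097.371.
Highest priority: P2.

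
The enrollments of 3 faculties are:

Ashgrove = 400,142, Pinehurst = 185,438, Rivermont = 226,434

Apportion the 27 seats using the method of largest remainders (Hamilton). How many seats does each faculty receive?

Ashgrove 13, Pinehurst 6, Rivermont 8

Standard divisor: 812014 ÷ 27 ≈ 30074.593.
Standard quotas: Ashgrove 13.3050, Pinehurst 6.1659, Rivermont 7.5291.
Lower quotas: Ashgrove 13, Pinehurst 6, Rivermont 7 (sum 26, leaving 1 seat).
Remainders in descending order: Rivermont 0.5291, Ashgrove 0.3050, Pinehurst 0.1659.
The surplus seat goes to Rivermont.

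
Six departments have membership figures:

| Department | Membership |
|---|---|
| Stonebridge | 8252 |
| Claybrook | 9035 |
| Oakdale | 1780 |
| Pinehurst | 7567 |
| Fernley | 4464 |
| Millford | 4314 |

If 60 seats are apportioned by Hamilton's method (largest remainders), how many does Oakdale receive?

3

Standard divisor: 35412 ÷ 60 ≈ 590.2.
Standard quotas: Stonebridge 13.9817, Claybrook 15.3084, Oakdale 3.0159, Pinehurst 12.8211, Fernley 7.5635, Millford 7.3094.
Lower quotas: Stonebridge 13, Claybrook 15, Oakdale 3, Pinehurst 12, Fernley 7, Millford 7 (sum 57, leaving 3 seats).
Remainders in descending order: Stonebridge 0.9817, Pinehurst 0.8211, Fernley 0.5635, Millford 0.3094, Claybrook 0.3084, Oakdale 0.0159.
Largest remainders: Stonebridge, Pinehurst, Fernley receive the extra seats.
Oakdale receives 3.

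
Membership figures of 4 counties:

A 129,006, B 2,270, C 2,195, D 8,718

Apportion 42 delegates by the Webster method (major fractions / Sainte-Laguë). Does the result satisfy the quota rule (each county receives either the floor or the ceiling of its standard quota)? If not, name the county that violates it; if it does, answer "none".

Standard quotas: A 38.106, B 0.671, C 0.648, D 2.575.
Webster allocation: A 37, B 1, C 1, D 3.
A has quota 38.106 (lower 38, upper 39) but receives 37 — outside the quota interval.

A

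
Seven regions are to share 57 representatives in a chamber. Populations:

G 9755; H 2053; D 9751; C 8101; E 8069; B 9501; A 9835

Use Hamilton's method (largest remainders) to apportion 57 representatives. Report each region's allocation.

Standard divisor: 57065 ÷ 57 ≈ 1001.14.
Standard quotas: G 9.7439, H 2.0507, D 9.7399, C 8.0918, E 8.0598, B 9.4902, A 9.8238.
Lower quotas: G 9, H 2, D 9, C 8, E 8, B 9, A 9 (sum 54, leaving 3 seats).
Remainders in descending order: A 0.8238, G 0.7439, D 0.7399, B 0.4902, C 0.0918, E 0.0598, H 0.0507.
The surplus seats go to A, G, D.

G 10, H 2, D 10, C 8, E 8, B 9, A 10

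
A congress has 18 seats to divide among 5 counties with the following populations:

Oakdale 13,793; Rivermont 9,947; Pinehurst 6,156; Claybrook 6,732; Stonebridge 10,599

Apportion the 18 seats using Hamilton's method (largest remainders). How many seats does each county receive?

Oakdale 5, Rivermont 4, Pinehurst 2, Claybrook 3, Stonebridge 4

The standard divisor is 47227/18 ≈ 2623.722.
Standard quotas: Oakdale 5.2570, Rivermont 3.7912, Pinehurst 2.3463, Claybrook 2.5658, Stonebridge 4.0397.
Lower quotas: Oakdale 5, Rivermont 3, Pinehurst 2, Claybrook 2, Stonebridge 4 (sum 16, leaving 2 seats).
Remainders in descending order: Rivermont 0.7912, Claybrook 0.5658, Pinehurst 0.3463, Oakdale 0.2570, Stonebridge 0.0397.
The surplus seats go to Rivermont, Claybrook.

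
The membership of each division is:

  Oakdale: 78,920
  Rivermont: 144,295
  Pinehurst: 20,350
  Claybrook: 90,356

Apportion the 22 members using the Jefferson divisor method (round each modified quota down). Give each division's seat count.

Standard divisor 333921/22 ≈ 15178.227; standard quotas: Oakdale 5.200, Rivermont 9.507, Pinehurst 1.341, Claybrook 5.953.
Rounding down gives 5, 9, 1, 5 = 20 seats, so the divisor must be adjusted.
With modified divisor 13800: modified quotas Oakdale 5.719, Rivermont 10.456, Pinehurst 1.475, Claybrook 6.548.
Rounding down: Oakdale 5, Rivermont 10, Pinehurst 1, Claybrook 6 (total 22).

Oakdale=5, Rivermont=10, Pinehurst=1, Claybrook=6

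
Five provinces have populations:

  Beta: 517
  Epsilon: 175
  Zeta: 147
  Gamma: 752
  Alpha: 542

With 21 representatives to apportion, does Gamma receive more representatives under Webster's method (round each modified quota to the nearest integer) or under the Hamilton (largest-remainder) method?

Webster: Beta 5, Epsilon 2, Zeta 1, Gamma 8, Alpha 5.
Hamilton: Beta 5, Epsilon 2, Zeta 2, Gamma 7, Alpha 5.
Gamma gets 8 under Webster and 7 under Hamilton.

Webster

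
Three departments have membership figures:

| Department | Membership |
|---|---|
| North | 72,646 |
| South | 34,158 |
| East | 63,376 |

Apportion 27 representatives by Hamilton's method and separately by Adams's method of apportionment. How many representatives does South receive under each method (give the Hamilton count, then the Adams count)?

5 and 6

Hamilton: North 12, South 5, East 10.
Adams: North 11, South 6, East 10.
South gets 5 under Hamilton and 6 under Adams.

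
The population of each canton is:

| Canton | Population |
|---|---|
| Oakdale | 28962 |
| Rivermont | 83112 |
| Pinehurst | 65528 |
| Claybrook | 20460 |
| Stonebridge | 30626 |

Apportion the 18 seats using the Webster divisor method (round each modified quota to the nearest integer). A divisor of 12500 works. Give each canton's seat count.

Oakdale 2, Rivermont 7, Pinehurst 5, Claybrook 2, Stonebridge 2

With modified divisor 12500: modified quotas Oakdale 2.317, Rivermont 6.649, Pinehurst 5.242, Claybrook 1.637, Stonebridge 2.450.
Rounding to the nearest integer: Oakdale 2, Rivermont 7, Pinehurst 5, Claybrook 2, Stonebridge 2 (total 18).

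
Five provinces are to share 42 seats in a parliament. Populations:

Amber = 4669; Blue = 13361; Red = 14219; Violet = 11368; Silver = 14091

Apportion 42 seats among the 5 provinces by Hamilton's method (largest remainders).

Standard divisor: 57708 ÷ 42 = 1374.
Standard quotas: Amber 3.3981, Blue 9.7242, Red 10.3486, Violet 8.2737, Silver 10.2555.
Lower quotas: Amber 3, Blue 9, Red 10, Violet 8, Silver 10 (sum 40, leaving 2 seats).
Remainders in descending order: Blue 0.7242, Amber 0.3981, Red 0.3486, Violet 0.2737, Silver 0.2555.
The surplus seats go to Blue, Amber.

Amber=4; Blue=10; Red=10; Violet=8; Silver=10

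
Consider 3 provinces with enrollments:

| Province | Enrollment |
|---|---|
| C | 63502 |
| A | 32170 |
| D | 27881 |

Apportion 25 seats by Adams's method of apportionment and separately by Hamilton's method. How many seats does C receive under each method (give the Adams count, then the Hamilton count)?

Adams: C 12, A 7, D 6.
Hamilton: C 13, A 6, D 6.
C gets 12 under Adams and 13 under Hamilton.

12 and 13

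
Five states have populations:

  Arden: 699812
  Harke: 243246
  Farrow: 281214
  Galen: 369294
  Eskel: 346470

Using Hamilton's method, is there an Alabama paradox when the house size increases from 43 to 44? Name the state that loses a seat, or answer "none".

none

At 43 seats: Arden 16, Harke 5, Farrow 6, Galen 8, Eskel 8.
At 44 seats: Arden 16, Harke 6, Farrow 6, Galen 8, Eskel 8.
No state's allocation decreased.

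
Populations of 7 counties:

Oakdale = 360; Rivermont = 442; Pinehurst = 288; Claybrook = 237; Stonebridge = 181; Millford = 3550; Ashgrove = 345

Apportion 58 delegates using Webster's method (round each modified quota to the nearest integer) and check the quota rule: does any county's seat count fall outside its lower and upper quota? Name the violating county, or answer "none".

Standard quotas: Oakdale 3.865, Rivermont 4.745, Pinehurst 3.092, Claybrook 2.544, Stonebridge 1.943, Millford 38.108, Ashgrove 3.703.
Webster allocation: Oakdale 4, Rivermont 5, Pinehurst 3, Claybrook 3, Stonebridge 2, Millford 37, Ashgrove 4.
Millford has quota 38.108 (lower 38, upper 39) but receives 37 — outside the quota interval.

Millford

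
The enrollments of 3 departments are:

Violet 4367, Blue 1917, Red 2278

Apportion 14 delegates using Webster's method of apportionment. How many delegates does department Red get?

Standard divisor 8562/14 ≈ 611.571; standard quotas: Violet 7.141, Blue 3.135, Red 3.725.
Rounding to the nearest integer gives Violet 7, Blue 3, Red 4 — total 14, matching the house size, so no adjustment is needed.
Red receives 4.

4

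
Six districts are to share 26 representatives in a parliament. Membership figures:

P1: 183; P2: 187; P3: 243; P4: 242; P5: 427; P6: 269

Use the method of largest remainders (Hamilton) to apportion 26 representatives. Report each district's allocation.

P1 3; P2 3; P3 4; P4 4; P5 7; P6 5

The standard divisor is 1551/26 ≈ 59.654.
Standard quotas: P1 3.068, P2 3.135, P3 4.074, P4 4.057, P5 7.158, P6 4.509.
Lower quotas: P1 3, P2 3, P3 4, P4 4, P5 7, P6 4 (sum 25, leaving 1 seat).
Remainders in descending order: P6 0.509, P5 0.158, P2 0.135, P3 0.074, P1 0.068, P4 0.057.
The surplus seat goes to P6.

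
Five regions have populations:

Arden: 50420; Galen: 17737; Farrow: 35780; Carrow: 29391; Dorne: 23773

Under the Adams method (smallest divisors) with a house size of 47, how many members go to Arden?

15

Standard divisor 157101/47 ≈ 3342.574; standard quotas: Arden 15.084, Galen 5.306, Farrow 10.704, Carrow 8.793, Dorne 7.112.
Rounding up gives 16, 6, 11, 9, 8 = 50 seats, so the divisor must be adjusted.
With modified divisor 3563: modified quotas Arden 14.151, Galen 4.978, Farrow 10.042, Carrow 8.249, Dorne 6.672.
Rounding up: Arden 15, Galen 5, Farrow 11, Carrow 9, Dorne 7 (total 47).
Arden receives 15.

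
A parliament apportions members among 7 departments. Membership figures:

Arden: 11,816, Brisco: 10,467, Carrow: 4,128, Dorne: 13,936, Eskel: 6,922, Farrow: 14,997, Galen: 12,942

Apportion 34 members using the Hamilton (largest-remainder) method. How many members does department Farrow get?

Standard divisor: 75208 ÷ 34 = 2212.
Standard quotas: Arden 5.3418, Brisco 4.7319, Carrow 1.8662, Dorne 6.3002, Eskel 3.1293, Farrow 6.7798, Galen 5.8508.
Lower quotas: Arden 5, Brisco 4, Carrow 1, Dorne 6, Eskel 3, Farrow 6, Galen 5 (sum 30, leaving 4 seats).
Remainders in descending order: Carrow 0.8662, Galen 0.8508, Farrow 0.7798, Brisco 0.7319, Arden 0.3418, Dorne 0.3002, Eskel 0.1293.
Largest remainders: Carrow, Galen, Farrow, Brisco receive the extra seats.
Farrow receives 7.

7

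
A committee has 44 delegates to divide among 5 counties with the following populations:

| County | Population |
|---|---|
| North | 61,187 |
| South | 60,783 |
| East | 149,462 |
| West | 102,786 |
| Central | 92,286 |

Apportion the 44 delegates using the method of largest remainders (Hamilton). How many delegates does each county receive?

North 6, South 6, East 14, West 9, Central 9

Total 466504; standard divisor 466504/44 ≈ 10602.364.
Standard quotas: North 5.7711, South 5.7330, East 14.0970, West 9.6946, Central 8.7043.
Lower quotas: North 5, South 5, East 14, West 9, Central 8 (sum 41, leaving 3 seats).
Remainders in descending order: North 0.7711, South 0.7330, Central 0.7043, West 0.6946, East 0.0970.
The surplus seats go to North, South, Central.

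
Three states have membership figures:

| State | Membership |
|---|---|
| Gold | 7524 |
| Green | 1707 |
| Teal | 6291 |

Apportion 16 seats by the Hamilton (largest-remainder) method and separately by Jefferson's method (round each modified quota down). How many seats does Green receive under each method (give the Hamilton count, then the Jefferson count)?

Hamilton: Gold 8, Green 2, Teal 6.
Jefferson: Gold 8, Green 1, Teal 7.
Green gets 2 under Hamilton and 1 under Jefferson.

2 and 1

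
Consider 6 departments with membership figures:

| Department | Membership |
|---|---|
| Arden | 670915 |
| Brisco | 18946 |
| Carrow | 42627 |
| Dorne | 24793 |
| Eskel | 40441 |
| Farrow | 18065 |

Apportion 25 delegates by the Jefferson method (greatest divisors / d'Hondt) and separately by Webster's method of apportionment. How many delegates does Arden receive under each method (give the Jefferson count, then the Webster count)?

23 and 20

Jefferson: Arden 23, Brisco 0, Carrow 1, Dorne 0, Eskel 1, Farrow 0.
Webster: Arden 20, Brisco 1, Carrow 1, Dorne 1, Eskel 1, Farrow 1.
Arden gets 23 under Jefferson and 20 under Webster.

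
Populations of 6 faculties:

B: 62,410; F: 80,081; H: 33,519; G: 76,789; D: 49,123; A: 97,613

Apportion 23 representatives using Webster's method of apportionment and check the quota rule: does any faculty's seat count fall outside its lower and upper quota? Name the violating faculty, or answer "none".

none

Standard quotas: B 3.593, F 4.610, H 1.930, G 4.421, D 2.828, A 5.619.
Webster allocation: B 4, F 5, H 2, G 4, D 3, A 5.
Every allocation lies between the lower and upper quota.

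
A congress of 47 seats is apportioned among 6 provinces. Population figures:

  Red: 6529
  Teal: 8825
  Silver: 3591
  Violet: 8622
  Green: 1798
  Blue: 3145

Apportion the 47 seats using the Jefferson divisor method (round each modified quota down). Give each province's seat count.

Standard divisor 32510/47 ≈ 691.702; standard quotas: Red 9.439, Teal 12.758, Silver 5.192, Violet 12.465, Green 2.599, Blue 4.547.
Rounding down gives 9, 12, 5, 12, 2, 4 = 44 seats, so the divisor must be adjusted.
With modified divisor 640: modified quotas Red 10.202, Teal 13.789, Silver 5.611, Violet 13.472, Green 2.809, Blue 4.914.
Rounding down: Red 10, Teal 13, Silver 5, Violet 13, Green 2, Blue 4 (total 47).

Red 10; Teal 13; Silver 5; Violet 13; Green 2; Blue 4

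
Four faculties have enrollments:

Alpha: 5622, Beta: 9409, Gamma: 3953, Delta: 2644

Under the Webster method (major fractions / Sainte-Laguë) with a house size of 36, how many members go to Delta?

Standard divisor 21628/36 ≈ 600.778; standard quotas: Alpha 9.358, Beta 15.661, Gamma 6.580, Delta 4.401.
Rounding to the nearest integer gives Alpha 9, Beta 16, Gamma 7, Delta 4 — total 36, matching the house size, so no adjustment is needed.
Delta receives 4.

4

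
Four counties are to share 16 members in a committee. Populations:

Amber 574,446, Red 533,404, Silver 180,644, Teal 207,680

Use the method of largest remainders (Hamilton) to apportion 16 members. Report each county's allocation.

Amber 6, Red 6, Silver 2, Teal 2

Total 1496174; standard divisor 1496174/16 ≈ 93510.875.
Standard quotas: Amber 6.1431, Red 5.7042, Silver 1.9318, Teal 2.2209.
Lower quotas: Amber 6, Red 5, Silver 1, Teal 2 (sum 14, leaving 2 seats).
Remainders in descending order: Silver 0.9318, Red 0.7042, Teal 0.2209, Amber 0.1431.
Largest remainders: Silver, Red receive the extra seats.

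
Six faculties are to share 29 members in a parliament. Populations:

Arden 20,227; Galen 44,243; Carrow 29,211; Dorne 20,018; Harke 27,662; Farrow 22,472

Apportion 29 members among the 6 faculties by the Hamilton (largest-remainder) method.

Standard divisor: 163833 ÷ 29 ≈ 5649.414.
Standard quotas: Arden 3.5804, Galen 7.8314, Carrow 5.1706, Dorne 3.5434, Harke 4.8964, Farrow 3.9778.
Lower quotas: Arden 3, Galen 7, Carrow 5, Dorne 3, Harke 4, Farrow 3 (sum 25, leaving 4 seats).
Remainders in descending order: Farrow 0.9778, Harke 0.8964, Galen 0.8314, Arden 0.5804, Dorne 0.5434, Carrow 0.1706.
The surplus seats go to Farrow, Harke, Galen, Arden.

Arden: 4; Galen: 8; Carrow: 5; Dorne: 3; Harke: 5; Farrow: 4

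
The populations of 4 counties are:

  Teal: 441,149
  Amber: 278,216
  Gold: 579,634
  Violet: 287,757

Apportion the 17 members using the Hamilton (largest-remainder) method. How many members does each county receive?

Total 1586756; standard divisor 1586756/17 ≈ 93338.588.
Standard quotas: Teal 4.7263, Amber 2.9807, Gold 6.2100, Violet 3.0829.
Lower quotas: Teal 4, Amber 2, Gold 6, Violet 3 (sum 15, leaving 2 seats).
Remainders in descending order: Amber 0.9807, Teal 0.7263, Gold 0.2100, Violet 0.0829.
Largest remainders: Amber, Teal receive the extra seats.

Teal=5, Amber=3, Gold=6, Violet=3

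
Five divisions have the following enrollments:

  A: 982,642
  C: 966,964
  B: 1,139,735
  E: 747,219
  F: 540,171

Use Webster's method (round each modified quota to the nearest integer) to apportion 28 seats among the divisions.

Standard divisor 4376731/28 ≈ 156311.821; standard quotas: A 6.286, C 6.186, B 7.291, E 4.780, F 3.456.
Rounding to the nearest integer gives 6, 6, 7, 5, 3 = 27 seats, so the divisor must be adjusted.
With modified divisor 153100: modified quotas A 6.418, C 6.316, B 7.444, E 4.881, F 3.528.
Rounding to the nearest integer: A 6, C 6, B 7, E 5, F 4 (total 28).

A=6, C=6, B=7, E=5, F=4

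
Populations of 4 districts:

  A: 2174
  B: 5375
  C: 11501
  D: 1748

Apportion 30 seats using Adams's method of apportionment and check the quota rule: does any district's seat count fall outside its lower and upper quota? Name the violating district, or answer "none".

none

Standard quotas: A 3.136, B 7.753, C 16.590, D 2.521.
Adams allocation: A 3, B 8, C 16, D 3.
Every allocation lies between the lower and upper quota.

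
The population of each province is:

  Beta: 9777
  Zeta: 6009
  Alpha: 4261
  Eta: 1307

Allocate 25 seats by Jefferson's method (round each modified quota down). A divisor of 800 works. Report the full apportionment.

Beta 12; Zeta 7; Alpha 5; Eta 1

With modified divisor 800: modified quotas Beta 12.221, Zeta 7.511, Alpha 5.326, Eta 1.634.
Rounding down: Beta 12, Zeta 7, Alpha 5, Eta 1 (total 25).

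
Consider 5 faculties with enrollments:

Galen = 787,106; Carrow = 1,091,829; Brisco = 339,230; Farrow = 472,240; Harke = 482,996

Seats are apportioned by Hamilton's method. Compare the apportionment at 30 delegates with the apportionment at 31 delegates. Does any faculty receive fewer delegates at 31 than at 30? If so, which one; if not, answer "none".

Farrow

At 30 seats: Galen 7, Carrow 10, Brisco 3, Farrow 5, Harke 5.
At 31 seats: Galen 8, Carrow 11, Brisco 3, Farrow 4, Harke 5.
Farrow drops from 5 to 4.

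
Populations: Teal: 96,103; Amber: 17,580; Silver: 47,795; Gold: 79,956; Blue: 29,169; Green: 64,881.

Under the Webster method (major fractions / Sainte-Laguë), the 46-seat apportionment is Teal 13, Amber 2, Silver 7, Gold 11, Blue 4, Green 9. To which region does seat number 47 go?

Teal

Priority for the next seat is population ÷ (current seats + 0.5).
Priorities: Teal 7118.741, Amber 7032.000, Silver 6372.667, Gold 6952.696, Blue 6482.000, Green 6829.579.
Highest priority: Teal.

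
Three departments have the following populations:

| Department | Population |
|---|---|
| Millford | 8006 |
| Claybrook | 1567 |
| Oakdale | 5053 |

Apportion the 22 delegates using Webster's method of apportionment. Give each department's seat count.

Standard divisor 14626/22 ≈ 664.818; standard quotas: Millford 12.042, Claybrook 2.357, Oakdale 7.601.
Rounding to the nearest integer gives Millford 12, Claybrook 2, Oakdale 8 — total 22, matching the house size, so no adjustment is needed.

Millford 12; Claybrook 2; Oakdale 8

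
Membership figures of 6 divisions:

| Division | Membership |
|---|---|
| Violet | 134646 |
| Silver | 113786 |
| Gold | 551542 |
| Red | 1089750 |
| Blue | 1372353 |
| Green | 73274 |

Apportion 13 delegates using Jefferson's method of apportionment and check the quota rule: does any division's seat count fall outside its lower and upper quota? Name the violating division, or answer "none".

Standard quotas: Violet 0.525, Silver 0.443, Gold 2.150, Red 4.247, Blue 5.349, Green 0.286.
Jefferson allocation: Violet 0, Silver 0, Gold 2, Red 5, Blue 6, Green 0.
Every allocation lies between the lower and upper quota.

none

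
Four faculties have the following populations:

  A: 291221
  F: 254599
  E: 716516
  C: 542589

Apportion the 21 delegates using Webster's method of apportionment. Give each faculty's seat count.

Standard divisor 1804925/21 ≈ 85948.81; standard quotas: A 3.388, F 2.962, E 8.337, C 6.313.
Rounding to the nearest integer gives 3, 3, 8, 6 = 20 seats, so the divisor must be adjusted.
With modified divisor 83900: modified quotas A 3.471, F 3.035, E 8.540, C 6.467.
Rounding to the nearest integer: A 3, F 3, E 9, C 6 (total 21).

A: 3; F: 3; E: 9; C: 6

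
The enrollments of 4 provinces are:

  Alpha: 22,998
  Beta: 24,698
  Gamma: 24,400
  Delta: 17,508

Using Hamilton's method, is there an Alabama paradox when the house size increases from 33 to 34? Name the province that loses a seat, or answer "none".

At 33 seats: Alpha 9, Beta 9, Gamma 9, Delta 6.
At 34 seats: Alpha 9, Beta 9, Gamma 9, Delta 7.
No province's allocation decreased.

none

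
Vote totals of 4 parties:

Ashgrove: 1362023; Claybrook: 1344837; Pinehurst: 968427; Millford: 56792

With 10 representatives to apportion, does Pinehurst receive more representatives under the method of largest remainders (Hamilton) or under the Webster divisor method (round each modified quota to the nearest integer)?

Webster

Hamilton: Ashgrove 4, Claybrook 4, Pinehurst 2, Millford 0.
Webster: Ashgrove 4, Claybrook 3, Pinehurst 3, Millford 0.
Pinehurst gets 2 under Hamilton and 3 under Webster.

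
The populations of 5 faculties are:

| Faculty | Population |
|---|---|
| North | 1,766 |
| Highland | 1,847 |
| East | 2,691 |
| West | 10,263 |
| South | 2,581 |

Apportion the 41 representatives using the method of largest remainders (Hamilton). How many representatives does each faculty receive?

North 4, Highland 4, East 6, West 22, South 5

Total 19148; standard divisor 19148/41 ≈ 467.024.
Standard quotas: North 3.7814, Highland 3.9548, East 5.7620, West 21.9753, South 5.5265.
Lower quotas: North 3, Highland 3, East 5, West 21, South 5 (sum 37, leaving 4 seats).
Remainders in descending order: West 0.9753, Highland 0.9548, North 0.7814, East 0.7620, South 0.5265.
The surplus seats go to West, Highland, North, East.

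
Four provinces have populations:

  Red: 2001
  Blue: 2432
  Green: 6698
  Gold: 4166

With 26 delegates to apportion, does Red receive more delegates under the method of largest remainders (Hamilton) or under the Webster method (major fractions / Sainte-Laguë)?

Hamilton: Red 4, Blue 4, Green 11, Gold 7.
Webster: Red 3, Blue 4, Green 12, Gold 7.
Red gets 4 under Hamilton and 3 under Webster.

Hamilton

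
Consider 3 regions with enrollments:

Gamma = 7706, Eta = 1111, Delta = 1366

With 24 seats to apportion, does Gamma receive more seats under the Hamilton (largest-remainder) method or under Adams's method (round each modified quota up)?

Hamilton

Hamilton: Gamma 18, Eta 3, Delta 3.
Adams: Gamma 17, Eta 3, Delta 4.
Gamma gets 18 under Hamilton and 17 under Adams.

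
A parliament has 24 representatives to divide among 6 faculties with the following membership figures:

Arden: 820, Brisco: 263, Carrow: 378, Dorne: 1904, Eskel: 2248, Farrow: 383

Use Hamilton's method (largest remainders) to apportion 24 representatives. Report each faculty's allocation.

Arden 3, Brisco 1, Carrow 1, Dorne 8, Eskel 9, Farrow 2

Total 5996; standard divisor 5996/24 ≈ 249.833.
Standard quotas: Arden 3.282, Brisco 1.053, Carrow 1.513, Dorne 7.621, Eskel 8.998, Farrow 1.533.
Lower quotas: Arden 3, Brisco 1, Carrow 1, Dorne 7, Eskel 8, Farrow 1 (sum 21, leaving 3 seats).
Remainders in descending order: Eskel 0.998, Dorne 0.621, Farrow 0.533, Carrow 0.513, Arden 0.282, Brisco 0.053.
The surplus seats go to Eskel, Dorne, Farrow.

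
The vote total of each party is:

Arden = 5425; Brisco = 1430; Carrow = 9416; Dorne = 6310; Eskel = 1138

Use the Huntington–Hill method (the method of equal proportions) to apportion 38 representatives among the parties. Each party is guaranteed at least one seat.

With divisor 624: modified quotas Arden 8.694, Brisco 2.292, Carrow 15.090, Dorne 10.112, Eskel 1.824.
Geometric-mean thresholds: Arden √(8·9)=8.485, Brisco √(2·3)=2.449, Carrow √(15·16)=15.492, Dorne √(10·11)=10.488, Eskel √(1·2)=1.414.
Each quota rounded against its threshold gives Arden 9, Brisco 2, Carrow 15, Dorne 10, Eskel 2 (total 38).

Arden 9, Brisco 2, Carrow 15, Dorne 10, Eskel 2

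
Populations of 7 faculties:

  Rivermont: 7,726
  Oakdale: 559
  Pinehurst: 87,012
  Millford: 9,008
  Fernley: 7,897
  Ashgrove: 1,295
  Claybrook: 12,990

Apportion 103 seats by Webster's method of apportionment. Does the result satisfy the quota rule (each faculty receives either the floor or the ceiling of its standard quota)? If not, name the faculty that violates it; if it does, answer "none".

Pinehurst

Standard quotas: Rivermont 6.291, Oakdale 0.455, Pinehurst 70.855, Millford 7.335, Fernley 6.431, Ashgrove 1.055, Claybrook 10.578.
Webster allocation: Rivermont 6, Oakdale 0, Pinehurst 72, Millford 7, Fernley 6, Ashgrove 1, Claybrook 11.
Pinehurst has quota 70.855 (lower 70, upper 71) but receives 72 — outside the quota interval.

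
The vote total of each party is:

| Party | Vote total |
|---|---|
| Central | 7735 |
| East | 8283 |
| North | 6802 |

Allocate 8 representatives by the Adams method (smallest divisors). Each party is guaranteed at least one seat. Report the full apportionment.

Central 3, East 3, North 2

Standard divisor 22820/8 ≈ 2852.5; standard quotas: Central 2.712, East 2.904, North 2.385.
Rounding up gives 3, 3, 3 = 9 seats, so the divisor must be adjusted.
With modified divisor 3600: modified quotas Central 2.149, East 2.301, North 1.889.
Rounding up: Central 3, East 3, North 2 (total 8).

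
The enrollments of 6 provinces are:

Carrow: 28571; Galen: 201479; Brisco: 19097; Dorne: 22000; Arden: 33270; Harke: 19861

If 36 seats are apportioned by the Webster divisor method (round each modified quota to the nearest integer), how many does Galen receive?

23

Standard divisor 324278/36 ≈ 9007.722; standard quotas: Carrow 3.172, Galen 22.367, Brisco 2.120, Dorne 2.442, Arden 3.693, Harke 2.205.
Rounding to the nearest integer gives 3, 22, 2, 2, 4, 2 = 35 seats, so the divisor must be adjusted.
With modified divisor 8900: modified quotas Carrow 3.210, Galen 22.638, Brisco 2.146, Dorne 2.472, Arden 3.738, Harke 2.232.
Rounding to the nearest integer: Carrow 3, Galen 23, Brisco 2, Dorne 2, Arden 4, Harke 2 (total 36).
Galen receives 23.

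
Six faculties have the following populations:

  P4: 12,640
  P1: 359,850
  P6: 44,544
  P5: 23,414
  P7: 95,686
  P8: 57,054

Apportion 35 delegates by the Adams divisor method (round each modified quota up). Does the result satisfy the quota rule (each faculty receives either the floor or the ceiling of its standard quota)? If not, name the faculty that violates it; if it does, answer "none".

P1

Standard quotas: P4 0.746, P1 21.232, P6 2.628, P5 1.382, P7 5.646, P8 3.366.
Adams allocation: P4 1, P1 19, P6 3, P5 2, P7 6, P8 4.
P1 has quota 21.232 (lower 21, upper 22) but receives 19 — outside the quota interval.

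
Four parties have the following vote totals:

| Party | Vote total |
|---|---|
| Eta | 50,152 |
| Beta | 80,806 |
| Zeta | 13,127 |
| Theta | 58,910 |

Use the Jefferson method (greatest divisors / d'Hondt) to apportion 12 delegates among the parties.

Eta: 3, Beta: 5, Zeta: 0, Theta: 4

Standard divisor 202995/12 ≈ 16916.25; standard quotas: Eta 2.965, Beta 4.777, Zeta 0.776, Theta 3.482.
Rounding down gives 2, 4, 0, 3 = 9 seats, so the divisor must be adjusted.
With modified divisor 14100: modified quotas Eta 3.557, Beta 5.731, Zeta 0.931, Theta 4.178.
Rounding down: Eta 3, Beta 5, Zeta 0, Theta 4 (total 12).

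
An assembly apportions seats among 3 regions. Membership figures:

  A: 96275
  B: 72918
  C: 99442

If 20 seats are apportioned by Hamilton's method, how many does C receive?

7

Total 268635; standard divisor 268635/20 ≈ 13431.75.
Standard quotas: A 7.1677, B 5.4288, C 7.4035.
Lower quotas: A 7, B 5, C 7 (sum 19, leaving 1 seat).
Remainders in descending order: B 0.4288, C 0.4035, A 0.1677.
The surplus seat goes to B.
C receives 7.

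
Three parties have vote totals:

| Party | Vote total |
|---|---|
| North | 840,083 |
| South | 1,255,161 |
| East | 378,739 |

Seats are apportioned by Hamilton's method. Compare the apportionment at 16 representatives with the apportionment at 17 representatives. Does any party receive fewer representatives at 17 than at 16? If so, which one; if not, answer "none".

East

At 16 seats: North 5, South 8, East 3.
At 17 seats: North 6, South 9, East 2.
East drops from 3 to 2.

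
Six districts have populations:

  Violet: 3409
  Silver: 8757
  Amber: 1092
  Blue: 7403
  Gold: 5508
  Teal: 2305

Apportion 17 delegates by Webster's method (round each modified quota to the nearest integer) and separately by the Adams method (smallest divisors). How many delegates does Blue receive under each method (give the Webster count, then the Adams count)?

5 and 4

Webster: Violet 2, Silver 5, Amber 1, Blue 5, Gold 3, Teal 1.
Adams: Violet 2, Silver 5, Amber 1, Blue 4, Gold 3, Teal 2.
Blue gets 5 under Webster and 4 under Adams.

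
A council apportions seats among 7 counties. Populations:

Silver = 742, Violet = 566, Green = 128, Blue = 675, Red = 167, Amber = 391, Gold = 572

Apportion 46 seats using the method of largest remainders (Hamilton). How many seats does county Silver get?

10

Total 3241; standard divisor 3241/46 ≈ 70.457.
Standard quotas: Silver 10.531, Violet 8.033, Green 1.817, Blue 9.580, Red 2.370, Amber 5.550, Gold 8.118.
Lower quotas: Silver 10, Violet 8, Green 1, Blue 9, Red 2, Amber 5, Gold 8 (sum 43, leaving 3 seats).
Remainders in descending order: Green 0.817, Blue 0.580, Amber 0.550, Silver 0.531, Red 0.370, Gold 0.118, Violet 0.033.
The surplus seats go to Green, Blue, Amber.
Silver receives 10.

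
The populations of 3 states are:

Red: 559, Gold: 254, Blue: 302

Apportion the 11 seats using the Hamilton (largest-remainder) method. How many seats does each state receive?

Total 1115; standard divisor 1115/11 ≈ 101.364.
Standard quotas: Red 5.515, Gold 2.506, Blue 2.979.
Lower quotas: Red 5, Gold 2, Blue 2 (sum 9, leaving 2 seats).
Remainders in descending order: Blue 0.979, Red 0.515, Gold 0.506.
The surplus seats go to Blue, Red.

Red=6; Gold=2; Blue=3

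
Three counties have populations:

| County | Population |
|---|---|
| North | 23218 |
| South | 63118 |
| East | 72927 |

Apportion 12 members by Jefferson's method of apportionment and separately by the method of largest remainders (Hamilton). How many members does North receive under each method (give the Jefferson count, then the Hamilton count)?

1 and 2

Jefferson: North 1, South 5, East 6.
Hamilton: North 2, South 5, East 5.
North gets 1 under Jefferson and 2 under Hamilton.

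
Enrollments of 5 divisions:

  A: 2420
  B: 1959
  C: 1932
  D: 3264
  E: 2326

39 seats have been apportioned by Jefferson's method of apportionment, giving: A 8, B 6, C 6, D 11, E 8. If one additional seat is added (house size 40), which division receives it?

Priority for the next seat is population ÷ (current seats + 1).
Priorities: A 268.889, B 279.857, C 276.000, D 272.000, E 258.444.
Highest priority: B.

B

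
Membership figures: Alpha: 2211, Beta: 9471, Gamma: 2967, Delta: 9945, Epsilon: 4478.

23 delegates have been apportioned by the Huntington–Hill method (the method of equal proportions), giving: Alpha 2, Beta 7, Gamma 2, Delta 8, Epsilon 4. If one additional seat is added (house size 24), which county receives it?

Beta

Priority for the next seat is population ÷ (√(s·(s+1))).
Priorities: Alpha 902.637, Beta 1265.616, Gamma 1211.273, Delta 1172.029, Epsilon 1001.311.
Highest priority: Beta.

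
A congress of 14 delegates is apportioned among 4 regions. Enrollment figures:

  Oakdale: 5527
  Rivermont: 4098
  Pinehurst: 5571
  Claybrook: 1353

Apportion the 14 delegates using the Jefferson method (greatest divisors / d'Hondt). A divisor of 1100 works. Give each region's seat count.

With modified divisor 1100: modified quotas Oakdale 5.025, Rivermont 3.725, Pinehurst 5.065, Claybrook 1.230.
Rounding down: Oakdale 5, Rivermont 3, Pinehurst 5, Claybrook 1 (total 14).

Oakdale 5, Rivermont 3, Pinehurst 5, Claybrook 1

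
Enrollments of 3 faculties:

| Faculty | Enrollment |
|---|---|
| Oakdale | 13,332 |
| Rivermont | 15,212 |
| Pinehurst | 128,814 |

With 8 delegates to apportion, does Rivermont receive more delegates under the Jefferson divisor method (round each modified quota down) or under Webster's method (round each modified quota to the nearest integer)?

Jefferson: Oakdale 0, Rivermont 0, Pinehurst 8.
Webster: Oakdale 1, Rivermont 1, Pinehurst 6.
Rivermont gets 0 under Jefferson and 1 under Webster.

Webster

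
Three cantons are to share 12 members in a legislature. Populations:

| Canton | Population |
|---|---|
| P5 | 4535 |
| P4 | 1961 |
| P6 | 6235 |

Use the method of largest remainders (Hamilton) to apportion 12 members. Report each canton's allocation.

Standard divisor: 12731 ÷ 12 ≈ 1060.917.
Standard quotas: P5 4.2746, P4 1.8484, P6 5.8770.
Lower quotas: P5 4, P4 1, P6 5 (sum 10, leaving 2 seats).
Remainders in descending order: P6 0.8770, P4 0.8484, P5 0.2746.
Largest remainders: P6, P4 receive the extra seats.

P5 4, P4 2, P6 6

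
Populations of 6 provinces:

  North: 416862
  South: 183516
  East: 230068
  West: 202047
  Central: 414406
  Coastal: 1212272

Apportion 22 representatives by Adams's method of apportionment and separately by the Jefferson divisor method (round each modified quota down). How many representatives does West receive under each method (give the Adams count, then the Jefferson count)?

2 and 1

Adams: North 4, South 2, East 2, West 2, Central 3, Coastal 9.
Jefferson: North 4, South 1, East 2, West 1, Central 3, Coastal 11.
West gets 2 under Adams and 1 under Jefferson.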